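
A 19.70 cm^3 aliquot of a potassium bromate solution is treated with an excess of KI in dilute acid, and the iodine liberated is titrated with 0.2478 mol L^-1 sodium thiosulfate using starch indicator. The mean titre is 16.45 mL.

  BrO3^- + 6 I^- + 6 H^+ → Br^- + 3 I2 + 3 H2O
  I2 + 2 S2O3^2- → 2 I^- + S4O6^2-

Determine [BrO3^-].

n(S2O3^2-) = 0.01645 × 0.2478 = 4.076 × 10^-3 mol
n(I2) = n(S2O3^2-)/2 = 2.038 × 10^-3 mol
From the 1:3 ratio, n(BrO3^-) in the aliquot = 1/3 × 2.038 × 10^-3 = 6.794 × 10^-4 mol
[BrO3^-] = 6.794 × 10^-4 / 0.01970 = 0.03449 mol/L

0.03449 mol/L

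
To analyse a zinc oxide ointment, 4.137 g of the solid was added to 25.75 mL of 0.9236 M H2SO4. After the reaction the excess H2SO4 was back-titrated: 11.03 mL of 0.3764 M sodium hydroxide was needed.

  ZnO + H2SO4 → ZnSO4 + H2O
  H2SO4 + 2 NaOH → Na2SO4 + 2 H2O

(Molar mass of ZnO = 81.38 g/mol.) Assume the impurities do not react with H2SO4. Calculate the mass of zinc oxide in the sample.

n(H2SO4) added = 0.02575 × 0.9236 = 0.02378 mol
n(NaOH) used in back-titration = 0.01103 × 0.3764 = 4.152 × 10^-3 mol
From the 1:2 ratio, n(H2SO4) left over = 1/2 × 4.152 × 10^-3 = 2.076 × 10^-3 mol
n(H2SO4) consumed by analyte = 0.02378 − 2.076 × 10^-3 = 0.02171 mol
n(ZnO) = 0.02171 mol (1:1 ratio)
mass of ZnO = 0.02171 × 81.38 = 1.767 g

1.767 g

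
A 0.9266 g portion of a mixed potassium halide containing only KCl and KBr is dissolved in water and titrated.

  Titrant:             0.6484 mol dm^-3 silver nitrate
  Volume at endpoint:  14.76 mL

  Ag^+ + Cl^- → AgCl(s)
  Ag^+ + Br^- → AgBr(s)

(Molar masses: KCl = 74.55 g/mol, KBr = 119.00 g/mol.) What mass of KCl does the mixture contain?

0.3560 g

n(AgNO3) = 0.01476 × 0.6484 = 9.570 × 10^-3 mol
Let x = n(KCl), y = n(KBr).
Titrant: 1x + 1y = 9.570 × 10^-3;  mass: 74.55x + 119.00y = 0.9266
Solving, x = 4.776 × 10^-3 mol, y = 4.795 × 10^-3 mol
mass of KCl = 4.776 × 10^-3 × 74.55 = 0.3560 g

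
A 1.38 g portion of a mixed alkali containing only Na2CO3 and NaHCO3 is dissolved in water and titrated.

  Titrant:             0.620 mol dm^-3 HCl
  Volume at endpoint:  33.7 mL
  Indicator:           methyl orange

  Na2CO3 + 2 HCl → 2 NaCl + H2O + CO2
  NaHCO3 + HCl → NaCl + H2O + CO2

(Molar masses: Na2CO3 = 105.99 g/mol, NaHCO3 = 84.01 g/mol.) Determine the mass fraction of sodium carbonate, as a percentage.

46.5 %

n(HCl) = 0.0337 × 0.620 = 0.0209 mol
Let x = n(Na2CO3), y = n(NaHCO3).
Titrant: 2x + 1y = 0.0209;  mass: 105.99x + 84.01y = 1.38
Solving, x = 6.05 × 10^-3 mol, y = 8.79 × 10^-3 mol
mass of Na2CO3 = 6.05 × 10^-3 × 105.99 = 0.641 g
% Na2CO3 = 0.641 / 1.38 × 100 = 46.5 %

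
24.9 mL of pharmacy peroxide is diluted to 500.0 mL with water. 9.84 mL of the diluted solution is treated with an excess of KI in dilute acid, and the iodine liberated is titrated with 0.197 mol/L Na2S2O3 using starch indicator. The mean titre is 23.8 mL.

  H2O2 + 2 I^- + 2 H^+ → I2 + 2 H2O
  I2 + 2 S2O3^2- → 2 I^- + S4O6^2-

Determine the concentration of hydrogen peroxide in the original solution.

4.78 mol/L

n(S2O3^2-) = 0.0238 × 0.197 = 4.69 × 10^-3 mol
n(I2) = n(S2O3^2-)/2 = 2.34 × 10^-3 mol
n(H2O2) in the aliquot = 2.34 × 10^-3 mol (1:1 ratio)
[H2O2]_dilute = 2.34 × 10^-3 / 0.00984 = 0.238 mol/L
[H2O2]_original = 0.238 × 500.0/24.9 = 4.78 mol/L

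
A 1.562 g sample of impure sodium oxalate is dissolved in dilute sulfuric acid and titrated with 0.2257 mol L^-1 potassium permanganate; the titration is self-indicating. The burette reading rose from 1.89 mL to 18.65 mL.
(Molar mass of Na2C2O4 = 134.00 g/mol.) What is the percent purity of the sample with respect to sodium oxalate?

81.13 %

2 MnO4^- + 5 C2O4^2- + 16 H^+ → 2 Mn^2+ + 10 CO2 + 8 H2O
n(KMnO4) = 0.01676 L × 0.2257 mol/L = 3.783 × 10^-3 mol
From the 5:2 ratio, n(Na2C2O4) = 5/2 × 3.783 × 10^-3 = 9.457 × 10^-3 mol
mass of Na2C2O4 = 9.457 × 10^-3 × 134.00 g/mol = 1.267 g
% Na2C2O4 = 1.267 / 1.562 × 100 = 81.13 %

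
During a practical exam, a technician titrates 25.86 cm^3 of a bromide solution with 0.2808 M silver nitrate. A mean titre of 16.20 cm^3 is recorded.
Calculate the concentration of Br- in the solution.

Ag^+ + Br^- → AgBr(s)
n(AgNO3) = 0.01620 L × 0.2808 mol/L = 4.549 × 10^-3 mol
n(Br-) = 4.549 × 10^-3 mol (1:1 mole ratio)
[Br-] = 4.549 × 10^-3 mol / 0.02586 L = 0.1759 mol/L

0.1759 M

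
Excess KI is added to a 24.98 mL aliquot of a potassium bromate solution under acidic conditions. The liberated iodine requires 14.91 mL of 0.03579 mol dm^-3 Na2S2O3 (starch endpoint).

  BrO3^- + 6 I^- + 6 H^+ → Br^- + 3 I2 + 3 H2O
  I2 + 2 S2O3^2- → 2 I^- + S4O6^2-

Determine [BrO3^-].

n(S2O3^2-) = 0.01491 × 0.03579 = 5.336 × 10^-4 mol
n(I2) = n(S2O3^2-)/2 = 2.668 × 10^-4 mol
From the 1:3 ratio, n(BrO3^-) in the aliquot = 1/3 × 2.668 × 10^-4 = 8.894 × 10^-5 mol
[BrO3^-] = 8.894 × 10^-5 / 0.02498 = 0.003560 mol/L

0.003560 mol/L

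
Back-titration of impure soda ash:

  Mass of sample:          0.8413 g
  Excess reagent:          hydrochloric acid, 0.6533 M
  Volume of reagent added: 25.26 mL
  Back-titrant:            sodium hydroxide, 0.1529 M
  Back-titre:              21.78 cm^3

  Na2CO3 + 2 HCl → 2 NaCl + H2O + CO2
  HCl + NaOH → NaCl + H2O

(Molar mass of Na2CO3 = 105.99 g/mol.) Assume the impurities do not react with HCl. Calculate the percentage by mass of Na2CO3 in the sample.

n(HCl) added = 0.02526 × 0.6533 = 0.01650 mol
n(NaOH) used in back-titration = 0.02178 × 0.1529 = 3.330 × 10^-3 mol
n(HCl) left over = 3.330 × 10^-3 mol (1:1 ratio)
n(HCl) consumed by analyte = 0.01650 − 3.330 × 10^-3 = 0.01317 mol
From the 1:2 ratio, n(Na2CO3) = 1/2 × 0.01317 = 6.586 × 10^-3 mol
mass of Na2CO3 = 6.586 × 10^-3 × 105.99 = 0.6981 g
% Na2CO3 = 0.6981 / 0.8413 × 100 = 82.97 %

82.97 %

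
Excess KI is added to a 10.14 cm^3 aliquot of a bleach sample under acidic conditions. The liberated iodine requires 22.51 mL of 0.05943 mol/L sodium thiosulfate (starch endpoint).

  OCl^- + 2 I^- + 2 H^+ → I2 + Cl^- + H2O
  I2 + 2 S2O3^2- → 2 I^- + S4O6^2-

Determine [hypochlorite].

0.06596 mol/L

n(S2O3^2-) = 0.02251 × 0.05943 = 1.338 × 10^-3 mol
n(I2) = n(S2O3^2-)/2 = 6.689 × 10^-4 mol
n(OCl^-) in the aliquot = 6.689 × 10^-4 mol (1:1 ratio)
[OCl^-] = 6.689 × 10^-4 / 0.01014 = 0.06596 mol/L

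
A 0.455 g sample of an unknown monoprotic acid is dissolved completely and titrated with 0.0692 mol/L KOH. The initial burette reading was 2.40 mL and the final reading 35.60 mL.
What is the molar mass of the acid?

198 g/mol

n(KOH) = 0.0332 L × 0.0692 mol/L = 2.30 × 10^-3 mol
n(HA) = 2.30 × 10^-3 mol (1:1 ratio)
M = m / n = 0.455 g / 2.30 × 10^-3 mol = 198 g/mol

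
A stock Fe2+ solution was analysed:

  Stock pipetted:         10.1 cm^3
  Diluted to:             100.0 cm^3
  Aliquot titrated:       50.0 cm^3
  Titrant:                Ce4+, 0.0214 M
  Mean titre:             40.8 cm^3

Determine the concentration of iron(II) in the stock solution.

Ce^4+ + Fe^2+ → Ce^3+ + Fe^3+
n(Ce4+) = 0.0408 × 0.0214 = 8.73 × 10^-4 mol
n(Fe2+) in the aliquot = 8.73 × 10^-4 mol (1:1 ratio)
[Fe2+]_dilute = 8.73 × 10^-4 / 0.0500 = 0.0175 mol/L
Dilution factor = 100.0 / 10.1 = 9.901
[Fe2+]_stock = 0.0175 × 9.901 = 0.173 mol/L

0.173 M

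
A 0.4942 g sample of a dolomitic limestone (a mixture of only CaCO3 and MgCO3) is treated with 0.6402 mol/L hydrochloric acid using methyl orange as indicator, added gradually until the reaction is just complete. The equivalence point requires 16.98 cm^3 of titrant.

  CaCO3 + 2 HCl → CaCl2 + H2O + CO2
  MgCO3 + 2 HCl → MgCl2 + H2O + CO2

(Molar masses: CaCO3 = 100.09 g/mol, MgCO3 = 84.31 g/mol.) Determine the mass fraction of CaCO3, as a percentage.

n(HCl) = 0.01698 × 0.6402 = 0.01087 mol
Let x = n(CaCO3), y = n(MgCO3).
Titrant: 2x + 2y = 0.01087;  mass: 100.09x + 84.31y = 0.4942
Solving, x = 2.278 × 10^-3 mol, y = 3.157 × 10^-3 mol
mass of CaCO3 = 2.278 × 10^-3 × 100.09 = 0.2280 g
% CaCO3 = 0.2280 / 0.4942 × 100 = 46.14 %

46.14 %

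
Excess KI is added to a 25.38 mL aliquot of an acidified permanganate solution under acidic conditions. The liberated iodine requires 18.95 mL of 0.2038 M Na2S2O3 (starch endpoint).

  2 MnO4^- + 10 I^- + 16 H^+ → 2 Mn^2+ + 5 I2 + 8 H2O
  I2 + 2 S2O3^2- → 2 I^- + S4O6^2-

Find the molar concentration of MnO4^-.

0.03043 M

n(S2O3^2-) = 0.01895 × 0.2038 = 3.862 × 10^-3 mol
n(I2) = n(S2O3^2-)/2 = 1.931 × 10^-3 mol
From the 2:5 ratio, n(MnO4^-) in the aliquot = 2/5 × 1.931 × 10^-3 = 7.724 × 10^-4 mol
[MnO4^-] = 7.724 × 10^-4 / 0.02538 = 0.03043 mol/L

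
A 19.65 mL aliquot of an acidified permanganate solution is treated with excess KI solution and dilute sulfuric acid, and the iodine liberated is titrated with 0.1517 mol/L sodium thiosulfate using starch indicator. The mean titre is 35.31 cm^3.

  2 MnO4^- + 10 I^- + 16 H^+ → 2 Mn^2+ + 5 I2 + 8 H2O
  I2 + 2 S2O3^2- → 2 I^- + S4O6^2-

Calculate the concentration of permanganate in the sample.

n(S2O3^2-) = 0.03531 × 0.1517 = 5.357 × 10^-3 mol
n(I2) = n(S2O3^2-)/2 = 2.678 × 10^-3 mol
From the 2:5 ratio, n(MnO4^-) in the aliquot = 2/5 × 2.678 × 10^-3 = 1.071 × 10^-3 mol
[MnO4^-] = 1.071 × 10^-3 / 0.01965 = 0.05452 mol/L

0.05452 mol/L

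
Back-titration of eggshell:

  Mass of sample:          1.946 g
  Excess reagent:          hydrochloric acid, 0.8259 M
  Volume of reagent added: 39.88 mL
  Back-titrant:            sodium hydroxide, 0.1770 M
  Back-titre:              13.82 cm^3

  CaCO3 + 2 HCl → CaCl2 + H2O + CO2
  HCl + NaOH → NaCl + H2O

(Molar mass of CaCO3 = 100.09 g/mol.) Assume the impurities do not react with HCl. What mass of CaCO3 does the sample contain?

1.526 g

n(HCl) added = 0.03988 × 0.8259 = 0.03294 mol
n(NaOH) used in back-titration = 0.01382 × 0.1770 = 2.446 × 10^-3 mol
n(HCl) left over = 2.446 × 10^-3 mol (1:1 ratio)
n(HCl) consumed by analyte = 0.03294 − 2.446 × 10^-3 = 0.03049 mol
From the 1:2 ratio, n(CaCO3) = 1/2 × 0.03049 = 0.01525 mol
mass of CaCO3 = 0.01525 × 100.09 = 1.526 g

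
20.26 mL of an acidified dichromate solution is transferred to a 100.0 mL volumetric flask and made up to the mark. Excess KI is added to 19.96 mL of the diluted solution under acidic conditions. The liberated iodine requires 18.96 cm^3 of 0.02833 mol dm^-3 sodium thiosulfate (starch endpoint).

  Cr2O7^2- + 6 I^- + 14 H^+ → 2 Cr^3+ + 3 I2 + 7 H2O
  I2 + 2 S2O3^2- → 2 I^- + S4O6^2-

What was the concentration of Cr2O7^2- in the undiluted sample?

n(S2O3^2-) = 0.01896 × 0.02833 = 5.371 × 10^-4 mol
n(I2) = n(S2O3^2-)/2 = 2.686 × 10^-4 mol
From the 1:3 ratio, n(Cr2O7^2-) in the aliquot = 1/3 × 2.686 × 10^-4 = 8.952 × 10^-5 mol
[Cr2O7^2-]_dilute = 8.952 × 10^-5 / 0.01996 = 0.004485 mol/L
[Cr2O7^2-]_original = 0.004485 × 100.0/20.26 = 0.02214 mol/L

0.02214 mol/L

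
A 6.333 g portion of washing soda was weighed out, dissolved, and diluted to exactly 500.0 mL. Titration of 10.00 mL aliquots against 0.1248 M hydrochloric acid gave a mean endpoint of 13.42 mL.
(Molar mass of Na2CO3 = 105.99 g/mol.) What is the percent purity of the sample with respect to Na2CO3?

Na2CO3 + 2 HCl → 2 NaCl + H2O + CO2
n(HCl) per titration = 0.01342 × 0.1248 = 1.675 × 10^-3 mol
From the 1:2 ratio, n(Na2CO3) in each aliquot = 1/2 × 1.675 × 10^-3 = 8.374 × 10^-4 mol
n(Na2CO3) in the whole flask = 8.374 × 10^-4 × 500.0/10.00 = 0.04187 mol
mass of Na2CO3 = 0.04187 × 105.99 = 4.438 g
% Na2CO3 = 4.438 / 6.333 × 100 = 70.07 %

70.07 %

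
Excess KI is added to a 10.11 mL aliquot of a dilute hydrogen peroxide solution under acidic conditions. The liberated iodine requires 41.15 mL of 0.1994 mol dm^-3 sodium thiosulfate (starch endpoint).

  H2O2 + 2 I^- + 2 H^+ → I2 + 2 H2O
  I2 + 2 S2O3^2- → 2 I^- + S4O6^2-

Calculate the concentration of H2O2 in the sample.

n(S2O3^2-) = 0.04115 × 0.1994 = 8.205 × 10^-3 mol
n(I2) = n(S2O3^2-)/2 = 4.103 × 10^-3 mol
n(H2O2) in the aliquot = 4.103 × 10^-3 mol (1:1 ratio)
[H2O2] = 4.103 × 10^-3 / 0.01011 = 0.4058 mol/L

0.4058 mol/L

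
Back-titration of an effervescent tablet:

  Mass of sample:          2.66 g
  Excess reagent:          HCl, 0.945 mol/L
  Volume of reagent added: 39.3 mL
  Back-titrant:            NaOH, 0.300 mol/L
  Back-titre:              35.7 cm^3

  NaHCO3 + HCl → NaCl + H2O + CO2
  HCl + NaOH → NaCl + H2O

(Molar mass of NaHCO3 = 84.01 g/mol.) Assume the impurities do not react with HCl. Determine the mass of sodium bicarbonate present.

n(HCl) added = 0.0393 × 0.945 = 0.0371 mol
n(NaOH) used in back-titration = 0.0357 × 0.300 = 0.0107 mol
n(HCl) left over = 0.0107 mol (1:1 ratio)
n(HCl) consumed by analyte = 0.0371 − 0.0107 = 0.0264 mol
n(NaHCO3) = 0.0264 mol (1:1 ratio)
mass of NaHCO3 = 0.0264 × 84.01 = 2.22 g

2.22 g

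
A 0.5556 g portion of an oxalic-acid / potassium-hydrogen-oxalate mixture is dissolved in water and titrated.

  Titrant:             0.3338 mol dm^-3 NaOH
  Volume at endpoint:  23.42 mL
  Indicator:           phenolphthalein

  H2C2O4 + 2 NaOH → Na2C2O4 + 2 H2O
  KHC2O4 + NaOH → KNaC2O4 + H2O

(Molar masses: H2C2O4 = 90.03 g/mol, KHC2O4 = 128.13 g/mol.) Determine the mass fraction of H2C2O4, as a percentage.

n(NaOH) = 0.02342 × 0.3338 = 7.818 × 10^-3 mol
Let x = n(H2C2O4), y = n(KHC2O4).
Titrant: 2x + 1y = 7.818 × 10^-3;  mass: 90.03x + 128.13y = 0.5556
Solving, x = 2.683 × 10^-3 mol, y = 2.451 × 10^-3 mol
mass of H2C2O4 = 2.683 × 10^-3 × 90.03 = 0.2416 g
% H2C2O4 = 0.2416 / 0.5556 × 100 = 43.48 %

43.48 %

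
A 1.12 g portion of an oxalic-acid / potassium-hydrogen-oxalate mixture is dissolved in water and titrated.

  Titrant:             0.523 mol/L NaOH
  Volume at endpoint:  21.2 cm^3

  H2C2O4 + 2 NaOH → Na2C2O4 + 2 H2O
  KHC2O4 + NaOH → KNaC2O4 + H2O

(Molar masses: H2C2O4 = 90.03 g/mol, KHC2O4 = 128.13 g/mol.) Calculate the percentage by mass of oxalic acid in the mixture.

n(NaOH) = 0.0212 × 0.523 = 0.0111 mol
Let x = n(H2C2O4), y = n(KHC2O4).
Titrant: 2x + 1y = 0.0111;  mass: 90.03x + 128.13y = 1.12
Solving, x = 1.81 × 10^-3 mol, y = 7.47 × 10^-3 mol
mass of H2C2O4 = 1.81 × 10^-3 × 90.03 = 0.163 g
% H2C2O4 = 0.163 / 1.12 × 100 = 14.5 %

14.5 %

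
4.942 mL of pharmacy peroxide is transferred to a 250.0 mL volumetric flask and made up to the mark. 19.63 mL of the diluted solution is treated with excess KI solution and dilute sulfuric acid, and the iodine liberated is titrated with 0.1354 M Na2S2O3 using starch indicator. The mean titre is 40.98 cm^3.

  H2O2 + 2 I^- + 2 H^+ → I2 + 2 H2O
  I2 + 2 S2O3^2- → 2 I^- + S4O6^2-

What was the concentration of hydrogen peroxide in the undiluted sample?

n(S2O3^2-) = 0.04098 × 0.1354 = 5.549 × 10^-3 mol
n(I2) = n(S2O3^2-)/2 = 2.774 × 10^-3 mol
n(H2O2) in the aliquot = 2.774 × 10^-3 mol (1:1 ratio)
[H2O2]_dilute = 2.774 × 10^-3 / 0.01963 = 0.1413 mol/L
[H2O2]_original = 0.1413 × 250.0/4.942 = 7.150 mol/L

7.150 M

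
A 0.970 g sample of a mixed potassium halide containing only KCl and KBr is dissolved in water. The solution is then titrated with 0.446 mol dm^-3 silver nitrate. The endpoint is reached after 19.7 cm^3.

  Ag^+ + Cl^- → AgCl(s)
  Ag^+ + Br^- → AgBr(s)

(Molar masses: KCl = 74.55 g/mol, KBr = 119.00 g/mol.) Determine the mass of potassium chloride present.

0.127 g

n(AgNO3) = 0.0197 × 0.446 = 8.79 × 10^-3 mol
Let x = n(KCl), y = n(KBr).
Titrant: 1x + 1y = 8.79 × 10^-3;  mass: 74.55x + 119.00y = 0.970
Solving, x = 1.70 × 10^-3 mol, y = 7.09 × 10^-3 mol
mass of KCl = 1.70 × 10^-3 × 74.55 = 0.127 g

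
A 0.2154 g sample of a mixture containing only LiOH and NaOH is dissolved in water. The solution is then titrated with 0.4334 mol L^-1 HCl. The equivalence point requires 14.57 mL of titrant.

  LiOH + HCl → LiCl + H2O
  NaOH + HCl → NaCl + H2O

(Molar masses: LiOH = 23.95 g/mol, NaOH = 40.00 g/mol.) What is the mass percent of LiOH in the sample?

n(HCl) = 0.01457 × 0.4334 = 6.315 × 10^-3 mol
Let x = n(LiOH), y = n(NaOH).
Titrant: 1x + 1y = 6.315 × 10^-3;  mass: 23.95x + 40.00y = 0.2154
Solving, x = 2.317 × 10^-3 mol, y = 3.998 × 10^-3 mol
mass of LiOH = 2.317 × 10^-3 × 23.95 = 0.05549 g
% LiOH = 0.05549 / 0.2154 × 100 = 25.76 %

25.76 %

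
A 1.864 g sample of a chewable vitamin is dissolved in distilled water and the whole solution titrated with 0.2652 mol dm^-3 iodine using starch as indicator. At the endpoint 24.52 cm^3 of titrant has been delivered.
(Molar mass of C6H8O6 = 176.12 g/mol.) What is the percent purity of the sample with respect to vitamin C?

61.44 %

C6H8O6 + I2 → C6H6O6 + 2 HI
n(I2) = 0.02452 L × 0.2652 mol/L = 6.503 × 10^-3 mol
n(C6H8O6) = 6.503 × 10^-3 mol (1:1 ratio)
mass of C6H8O6 = 6.503 × 10^-3 × 176.12 g/mol = 1.145 g
% C6H8O6 = 1.145 / 1.864 × 100 = 61.44 %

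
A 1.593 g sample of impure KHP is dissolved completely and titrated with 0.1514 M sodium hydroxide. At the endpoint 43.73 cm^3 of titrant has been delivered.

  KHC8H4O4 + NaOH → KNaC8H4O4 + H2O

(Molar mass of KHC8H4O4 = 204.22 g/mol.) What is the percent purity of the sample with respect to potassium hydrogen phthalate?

84.88 %

n(NaOH) = 0.04373 L × 0.1514 mol/L = 6.621 × 10^-3 mol
n(KHC8H4O4) = 6.621 × 10^-3 mol (1:1 ratio)
mass of KHC8H4O4 = 6.621 × 10^-3 × 204.22 g/mol = 1.352 g
% KHC8H4O4 = 1.352 / 1.593 × 100 = 84.88 %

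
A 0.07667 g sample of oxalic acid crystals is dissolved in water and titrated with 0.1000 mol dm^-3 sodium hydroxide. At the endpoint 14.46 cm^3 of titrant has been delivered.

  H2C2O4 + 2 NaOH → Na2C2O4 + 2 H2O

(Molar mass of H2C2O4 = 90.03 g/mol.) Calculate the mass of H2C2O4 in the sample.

n(NaOH) = 0.01446 L × 0.1000 mol/L = 1.446 × 10^-3 mol
From the 1:2 ratio, n(H2C2O4) = 1/2 × 1.446 × 10^-3 = 7.230 × 10^-4 mol
mass of H2C2O4 = 7.230 × 10^-4 × 90.03 g/mol = 0.06509 g

0.06509 g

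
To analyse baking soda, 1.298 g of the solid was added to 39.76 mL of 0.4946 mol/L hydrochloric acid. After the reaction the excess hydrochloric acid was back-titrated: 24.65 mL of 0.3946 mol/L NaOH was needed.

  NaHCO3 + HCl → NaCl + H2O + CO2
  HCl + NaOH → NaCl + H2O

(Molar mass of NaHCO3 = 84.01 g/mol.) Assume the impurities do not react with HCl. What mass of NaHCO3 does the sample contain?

0.8349 g

n(HCl) added = 0.03976 × 0.4946 = 0.01967 mol
n(NaOH) used in back-titration = 0.02465 × 0.3946 = 9.727 × 10^-3 mol
n(HCl) left over = 9.727 × 10^-3 mol (1:1 ratio)
n(HCl) consumed by analyte = 0.01967 − 9.727 × 10^-3 = 9.938 × 10^-3 mol
n(NaHCO3) = 9.938 × 10^-3 mol (1:1 ratio)
mass of NaHCO3 = 9.938 × 10^-3 × 84.01 = 0.8349 g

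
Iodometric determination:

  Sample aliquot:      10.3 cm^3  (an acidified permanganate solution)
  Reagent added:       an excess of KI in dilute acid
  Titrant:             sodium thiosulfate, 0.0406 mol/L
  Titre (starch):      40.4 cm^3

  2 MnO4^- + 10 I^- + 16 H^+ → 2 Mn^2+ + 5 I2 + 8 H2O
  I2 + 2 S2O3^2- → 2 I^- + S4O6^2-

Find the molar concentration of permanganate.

n(S2O3^2-) = 0.0404 × 0.0406 = 1.64 × 10^-3 mol
n(I2) = n(S2O3^2-)/2 = 8.20 × 10^-4 mol
From the 2:5 ratio, n(MnO4^-) in the aliquot = 2/5 × 8.20 × 10^-4 = 3.28 × 10^-4 mol
[MnO4^-] = 3.28 × 10^-4 / 0.0103 = 0.0318 mol/L

0.0318 mol/L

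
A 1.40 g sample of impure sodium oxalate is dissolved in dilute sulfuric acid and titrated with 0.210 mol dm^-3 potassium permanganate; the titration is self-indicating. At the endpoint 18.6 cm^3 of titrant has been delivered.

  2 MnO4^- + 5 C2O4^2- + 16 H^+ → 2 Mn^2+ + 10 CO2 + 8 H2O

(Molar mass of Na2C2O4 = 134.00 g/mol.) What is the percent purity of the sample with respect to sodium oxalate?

93.5 %

n(KMnO4) = 0.0186 L × 0.210 mol/L = 3.91 × 10^-3 mol
From the 5:2 ratio, n(Na2C2O4) = 5/2 × 3.91 × 10^-3 = 9.77 × 10^-3 mol
mass of Na2C2O4 = 9.77 × 10^-3 × 134.00 g/mol = 1.31 g
% Na2C2O4 = 1.31 / 1.40 × 100 = 93.5 %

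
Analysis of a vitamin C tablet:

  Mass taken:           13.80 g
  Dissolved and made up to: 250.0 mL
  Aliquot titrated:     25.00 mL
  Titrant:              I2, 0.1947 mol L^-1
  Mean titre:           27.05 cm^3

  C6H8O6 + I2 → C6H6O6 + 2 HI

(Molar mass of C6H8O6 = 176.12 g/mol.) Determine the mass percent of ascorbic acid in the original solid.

n(I2) per titration = 0.02705 × 0.1947 = 5.267 × 10^-3 mol
n(C6H8O6) in each aliquot = 5.267 × 10^-3 mol (1:1 ratio)
n(C6H8O6) in the whole flask = 5.267 × 10^-3 × 250.0/25.00 = 0.05267 mol
mass of C6H8O6 = 0.05267 × 176.12 = 9.276 g
% C6H8O6 = 9.276 / 13.80 × 100 = 67.21 %

67.21 %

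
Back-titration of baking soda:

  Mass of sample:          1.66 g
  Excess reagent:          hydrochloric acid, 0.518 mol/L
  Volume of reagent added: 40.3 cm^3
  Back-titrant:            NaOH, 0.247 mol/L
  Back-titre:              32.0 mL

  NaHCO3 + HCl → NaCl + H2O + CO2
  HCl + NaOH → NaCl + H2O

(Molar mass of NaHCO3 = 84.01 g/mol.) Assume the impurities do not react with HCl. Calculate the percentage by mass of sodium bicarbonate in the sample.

65.6 %

n(HCl) added = 0.0403 × 0.518 = 0.0209 mol
n(NaOH) used in back-titration = 0.0320 × 0.247 = 7.90 × 10^-3 mol
n(HCl) left over = 7.90 × 10^-3 mol (1:1 ratio)
n(HCl) consumed by analyte = 0.0209 − 7.90 × 10^-3 = 0.0130 mol
n(NaHCO3) = 0.0130 mol (1:1 ratio)
mass of NaHCO3 = 0.0130 × 84.01 = 1.09 g
% NaHCO3 = 1.09 / 1.66 × 100 = 65.6 %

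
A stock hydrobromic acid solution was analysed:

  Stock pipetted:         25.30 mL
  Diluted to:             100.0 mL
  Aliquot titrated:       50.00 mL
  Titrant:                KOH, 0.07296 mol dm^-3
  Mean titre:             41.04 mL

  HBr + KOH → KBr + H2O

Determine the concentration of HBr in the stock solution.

0.2367 mol/L

n(KOH) = 0.04104 × 0.07296 = 2.994 × 10^-3 mol
n(HBr) in the aliquot = 2.994 × 10^-3 mol (1:1 ratio)
[HBr]_dilute = 2.994 × 10^-3 / 0.05000 = 0.05989 mol/L
Dilution factor = 100.0 / 25.30 = 3.953
[HBr]_stock = 0.05989 × 3.953 = 0.2367 mol/L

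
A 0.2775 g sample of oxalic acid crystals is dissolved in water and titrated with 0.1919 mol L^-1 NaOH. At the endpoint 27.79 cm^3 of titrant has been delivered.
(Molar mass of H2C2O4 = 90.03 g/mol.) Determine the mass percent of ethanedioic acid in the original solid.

H2C2O4 + 2 NaOH → Na2C2O4 + 2 H2O
n(NaOH) = 0.02779 L × 0.1919 mol/L = 5.333 × 10^-3 mol
From the 1:2 ratio, n(H2C2O4) = 1/2 × 5.333 × 10^-3 = 2.666 × 10^-3 mol
mass of H2C2O4 = 2.666 × 10^-3 × 90.03 g/mol = 0.2401 g
% H2C2O4 = 0.2401 / 0.2775 × 100 = 86.51 %

86.51 %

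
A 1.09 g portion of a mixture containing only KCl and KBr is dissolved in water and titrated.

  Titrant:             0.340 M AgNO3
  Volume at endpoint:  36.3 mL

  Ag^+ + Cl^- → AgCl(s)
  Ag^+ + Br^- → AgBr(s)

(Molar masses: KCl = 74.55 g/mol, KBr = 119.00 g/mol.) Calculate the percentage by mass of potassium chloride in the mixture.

58.3 %

n(AgNO3) = 0.0363 × 0.340 = 0.0123 mol
Let x = n(KCl), y = n(KBr).
Titrant: 1x + 1y = 0.0123;  mass: 74.55x + 119.00y = 1.09
Solving, x = 8.52 × 10^-3 mol, y = 3.82 × 10^-3 mol
mass of KCl = 8.52 × 10^-3 × 74.55 = 0.635 g
% KCl = 0.635 / 1.09 × 100 = 58.3 %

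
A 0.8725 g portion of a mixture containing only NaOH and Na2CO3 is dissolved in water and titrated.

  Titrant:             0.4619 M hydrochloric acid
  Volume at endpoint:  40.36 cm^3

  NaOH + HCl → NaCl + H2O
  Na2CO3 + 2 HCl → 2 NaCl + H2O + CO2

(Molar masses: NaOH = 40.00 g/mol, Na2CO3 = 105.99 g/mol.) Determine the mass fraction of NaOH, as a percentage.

n(HCl) = 0.04036 × 0.4619 = 0.01864 mol
Let x = n(NaOH), y = n(Na2CO3).
Titrant: 1x + 2y = 0.01864;  mass: 40.00x + 105.99y = 0.8725
Solving, x = 8.884 × 10^-3 mol, y = 4.879 × 10^-3 mol
mass of NaOH = 8.884 × 10^-3 × 40.00 = 0.3554 g
% NaOH = 0.3554 / 0.8725 × 100 = 40.73 %

40.73 %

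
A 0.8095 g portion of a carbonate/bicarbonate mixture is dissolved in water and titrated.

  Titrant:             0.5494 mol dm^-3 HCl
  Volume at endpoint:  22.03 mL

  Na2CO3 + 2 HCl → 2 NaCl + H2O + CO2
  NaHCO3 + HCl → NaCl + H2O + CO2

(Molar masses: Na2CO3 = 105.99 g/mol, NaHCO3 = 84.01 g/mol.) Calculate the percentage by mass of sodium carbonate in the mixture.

n(HCl) = 0.02203 × 0.5494 = 0.01210 mol
Let x = n(Na2CO3), y = n(NaHCO3).
Titrant: 2x + 1y = 0.01210;  mass: 105.99x + 84.01y = 0.8095
Solving, x = 3.342 × 10^-3 mol, y = 5.420 × 10^-3 mol
mass of Na2CO3 = 3.342 × 10^-3 × 105.99 = 0.3542 g
% Na2CO3 = 0.3542 / 0.8095 × 100 = 43.76 %

43.76 %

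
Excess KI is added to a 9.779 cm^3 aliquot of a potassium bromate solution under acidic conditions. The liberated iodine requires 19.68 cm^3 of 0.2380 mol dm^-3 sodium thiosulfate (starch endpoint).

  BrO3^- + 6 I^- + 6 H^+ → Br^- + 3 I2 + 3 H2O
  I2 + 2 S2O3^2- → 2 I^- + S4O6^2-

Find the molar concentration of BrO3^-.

n(S2O3^2-) = 0.01968 × 0.2380 = 4.684 × 10^-3 mol
n(I2) = n(S2O3^2-)/2 = 2.342 × 10^-3 mol
From the 1:3 ratio, n(BrO3^-) in the aliquot = 1/3 × 2.342 × 10^-3 = 7.806 × 10^-4 mol
[BrO3^-] = 7.806 × 10^-4 / 0.009779 = 0.07983 mol/L

0.07983 mol/L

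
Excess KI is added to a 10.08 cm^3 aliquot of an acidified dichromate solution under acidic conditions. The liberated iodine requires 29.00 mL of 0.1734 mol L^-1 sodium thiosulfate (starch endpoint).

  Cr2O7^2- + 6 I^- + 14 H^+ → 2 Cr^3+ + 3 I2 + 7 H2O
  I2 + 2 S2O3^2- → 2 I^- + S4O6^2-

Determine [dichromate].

0.08314 mol/L

n(S2O3^2-) = 0.02900 × 0.1734 = 5.029 × 10^-3 mol
n(I2) = n(S2O3^2-)/2 = 2.514 × 10^-3 mol
From the 1:3 ratio, n(Cr2O7^2-) in the aliquot = 1/3 × 2.514 × 10^-3 = 8.381 × 10^-4 mol
[Cr2O7^2-] = 8.381 × 10^-4 / 0.01008 = 0.08314 mol/L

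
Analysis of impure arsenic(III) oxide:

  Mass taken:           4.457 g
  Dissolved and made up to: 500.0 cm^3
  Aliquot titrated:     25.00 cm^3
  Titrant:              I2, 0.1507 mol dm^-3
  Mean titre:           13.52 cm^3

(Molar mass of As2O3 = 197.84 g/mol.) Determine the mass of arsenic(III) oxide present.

As2O3 + 2 I2 + 2 H2O → As2O5 + 4 HI
n(I2) per titration = 0.01352 × 0.1507 = 2.037 × 10^-3 mol
From the 1:2 ratio, n(As2O3) in each aliquot = 1/2 × 2.037 × 10^-3 = 1.019 × 10^-3 mol
n(As2O3) in the whole flask = 1.019 × 10^-3 × 500.0/25.00 = 0.02037 mol
mass of As2O3 = 0.02037 × 197.84 = 4.031 g

4.031 g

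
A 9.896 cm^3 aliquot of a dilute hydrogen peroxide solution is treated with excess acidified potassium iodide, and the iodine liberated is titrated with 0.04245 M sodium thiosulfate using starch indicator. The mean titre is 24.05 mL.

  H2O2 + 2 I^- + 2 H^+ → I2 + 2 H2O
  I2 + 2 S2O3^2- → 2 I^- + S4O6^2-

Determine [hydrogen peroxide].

n(S2O3^2-) = 0.02405 × 0.04245 = 1.021 × 10^-3 mol
n(I2) = n(S2O3^2-)/2 = 5.105 × 10^-4 mol
n(H2O2) in the aliquot = 5.105 × 10^-4 mol (1:1 ratio)
[H2O2] = 5.105 × 10^-4 / 0.009896 = 0.05158 mol/L

0.05158 M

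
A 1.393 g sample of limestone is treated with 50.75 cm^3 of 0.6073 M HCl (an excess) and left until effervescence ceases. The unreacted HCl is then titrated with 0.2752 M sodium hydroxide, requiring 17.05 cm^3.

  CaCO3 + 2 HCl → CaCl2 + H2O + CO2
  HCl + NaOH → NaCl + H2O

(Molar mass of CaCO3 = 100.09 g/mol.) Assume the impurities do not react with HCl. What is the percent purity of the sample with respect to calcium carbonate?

n(HCl) added = 0.05075 × 0.6073 = 0.03082 mol
n(NaOH) used in back-titration = 0.01705 × 0.2752 = 4.692 × 10^-3 mol
n(HCl) left over = 4.692 × 10^-3 mol (1:1 ratio)
n(HCl) consumed by analyte = 0.03082 − 4.692 × 10^-3 = 0.02613 mol
From the 1:2 ratio, n(CaCO3) = 1/2 × 0.02613 = 0.01306 mol
mass of CaCO3 = 0.01306 × 100.09 = 1.308 g
% CaCO3 = 1.308 / 1.393 × 100 = 93.87 %

93.87 %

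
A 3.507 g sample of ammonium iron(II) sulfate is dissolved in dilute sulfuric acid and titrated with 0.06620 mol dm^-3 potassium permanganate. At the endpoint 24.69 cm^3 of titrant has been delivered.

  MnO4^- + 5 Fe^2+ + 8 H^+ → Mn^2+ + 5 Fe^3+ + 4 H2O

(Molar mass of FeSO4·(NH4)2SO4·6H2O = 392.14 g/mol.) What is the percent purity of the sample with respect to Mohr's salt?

91.38 %

n(KMnO4) = 0.02469 L × 0.06620 mol/L = 1.634 × 10^-3 mol
From the 5:1 ratio, n(FeSO4·(NH4)2SO4·6H2O) = 5/1 × 1.634 × 10^-3 = 8.172 × 10^-3 mol
mass of FeSO4·(NH4)2SO4·6H2O = 8.172 × 10^-3 × 392.14 g/mol = 3.205 g
% FeSO4·(NH4)2SO4·6H2O = 3.205 / 3.507 × 100 = 91.38 %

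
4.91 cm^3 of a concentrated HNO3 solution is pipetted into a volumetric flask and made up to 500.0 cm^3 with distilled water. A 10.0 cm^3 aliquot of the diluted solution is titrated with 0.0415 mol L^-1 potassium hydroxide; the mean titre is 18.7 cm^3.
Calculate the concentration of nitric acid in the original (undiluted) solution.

7.90 mol/L

HNO3 + KOH → KNO3 + H2O
n(KOH) = 0.0187 × 0.0415 = 7.76 × 10^-4 mol
n(HNO3) in the aliquot = 7.76 × 10^-4 mol (1:1 ratio)
[HNO3]_dilute = 7.76 × 10^-4 / 0.0100 = 0.0776 mol/L
Dilution factor = 500.0 / 4.91 = 101.8
[HNO3]_stock = 0.0776 × 101.8 = 7.90 mol/L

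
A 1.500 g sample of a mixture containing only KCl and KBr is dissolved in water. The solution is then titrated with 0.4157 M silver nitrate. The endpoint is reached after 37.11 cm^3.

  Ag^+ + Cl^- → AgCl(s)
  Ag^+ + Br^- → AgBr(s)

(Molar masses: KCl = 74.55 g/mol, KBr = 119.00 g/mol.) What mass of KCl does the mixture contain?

0.5631 g

n(AgNO3) = 0.03711 × 0.4157 = 0.01543 mol
Let x = n(KCl), y = n(KBr).
Titrant: 1x + 1y = 0.01543;  mass: 74.55x + 119.00y = 1.500
Solving, x = 7.554 × 10^-3 mol, y = 7.873 × 10^-3 mol
mass of KCl = 7.554 × 10^-3 × 74.55 = 0.5631 g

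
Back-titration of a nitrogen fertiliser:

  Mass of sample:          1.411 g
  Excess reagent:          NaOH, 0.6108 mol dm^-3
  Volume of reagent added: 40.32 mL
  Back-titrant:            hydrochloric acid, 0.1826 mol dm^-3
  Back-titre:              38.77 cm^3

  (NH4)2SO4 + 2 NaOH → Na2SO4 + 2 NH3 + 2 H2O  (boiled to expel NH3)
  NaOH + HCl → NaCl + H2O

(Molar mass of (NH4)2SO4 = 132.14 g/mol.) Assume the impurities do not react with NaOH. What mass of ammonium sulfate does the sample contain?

1.159 g

n(NaOH) added = 0.04032 × 0.6108 = 0.02463 mol
n(HCl) used in back-titration = 0.03877 × 0.1826 = 7.079 × 10^-3 mol
n(NaOH) left over = 7.079 × 10^-3 mol (1:1 ratio)
n(NaOH) consumed by analyte = 0.02463 − 7.079 × 10^-3 = 0.01755 mol
From the 1:2 ratio, n((NH4)2SO4) = 1/2 × 0.01755 = 8.774 × 10^-3 mol
mass of (NH4)2SO4 = 8.774 × 10^-3 × 132.14 = 1.159 g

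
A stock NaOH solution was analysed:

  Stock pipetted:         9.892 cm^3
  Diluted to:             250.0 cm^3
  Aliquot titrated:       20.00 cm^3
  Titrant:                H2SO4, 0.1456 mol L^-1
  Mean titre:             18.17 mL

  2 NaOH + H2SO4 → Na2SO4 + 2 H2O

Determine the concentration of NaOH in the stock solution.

6.686 mol/L

n(H2SO4) = 0.01817 × 0.1456 = 2.646 × 10^-3 mol
From the 2:1 ratio, n(NaOH) in the aliquot = 2/1 × 2.646 × 10^-3 = 5.291 × 10^-3 mol
[NaOH]_dilute = 5.291 × 10^-3 / 0.02000 = 0.2646 mol/L
Dilution factor = 250.0 / 9.892 = 25.27
[NaOH]_stock = 0.2646 × 25.27 = 6.686 mol/L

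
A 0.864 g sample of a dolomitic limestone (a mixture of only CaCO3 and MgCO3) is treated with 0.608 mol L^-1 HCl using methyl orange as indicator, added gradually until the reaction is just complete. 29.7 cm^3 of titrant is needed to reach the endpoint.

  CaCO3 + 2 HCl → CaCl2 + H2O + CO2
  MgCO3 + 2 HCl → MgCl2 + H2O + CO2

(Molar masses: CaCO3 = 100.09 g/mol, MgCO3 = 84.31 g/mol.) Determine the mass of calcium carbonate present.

n(HCl) = 0.0297 × 0.608 = 0.0181 mol
Let x = n(CaCO3), y = n(MgCO3).
Titrant: 2x + 2y = 0.0181;  mass: 100.09x + 84.31y = 0.864
Solving, x = 6.51 × 10^-3 mol, y = 2.52 × 10^-3 mol
mass of CaCO3 = 6.51 × 10^-3 × 100.09 = 0.652 g

0.652 g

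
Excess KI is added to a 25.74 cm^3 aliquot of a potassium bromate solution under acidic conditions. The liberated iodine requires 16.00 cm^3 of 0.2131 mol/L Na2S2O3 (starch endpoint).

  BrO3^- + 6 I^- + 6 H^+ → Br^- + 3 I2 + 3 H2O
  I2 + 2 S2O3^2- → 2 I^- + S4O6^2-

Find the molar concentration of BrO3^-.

n(S2O3^2-) = 0.01600 × 0.2131 = 3.410 × 10^-3 mol
n(I2) = n(S2O3^2-)/2 = 1.705 × 10^-3 mol
From the 1:3 ratio, n(BrO3^-) in the aliquot = 1/3 × 1.705 × 10^-3 = 5.683 × 10^-4 mol
[BrO3^-] = 5.683 × 10^-4 / 0.02574 = 0.02208 mol/L

0.02208 mol/L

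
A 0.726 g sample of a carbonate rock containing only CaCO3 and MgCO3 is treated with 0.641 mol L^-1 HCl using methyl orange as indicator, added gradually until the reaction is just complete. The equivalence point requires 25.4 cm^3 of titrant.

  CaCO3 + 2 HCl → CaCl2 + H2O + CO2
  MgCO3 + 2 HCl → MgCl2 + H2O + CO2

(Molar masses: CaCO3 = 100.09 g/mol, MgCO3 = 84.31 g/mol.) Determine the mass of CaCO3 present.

n(HCl) = 0.0254 × 0.641 = 0.0163 mol
Let x = n(CaCO3), y = n(MgCO3).
Titrant: 2x + 2y = 0.0163;  mass: 100.09x + 84.31y = 0.726
Solving, x = 2.51 × 10^-3 mol, y = 5.63 × 10^-3 mol
mass of CaCO3 = 2.51 × 10^-3 × 100.09 = 0.252 g

0.252 g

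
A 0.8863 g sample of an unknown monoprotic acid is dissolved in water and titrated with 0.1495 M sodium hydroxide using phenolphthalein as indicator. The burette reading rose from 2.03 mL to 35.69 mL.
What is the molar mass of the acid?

n(NaOH) = 0.03366 L × 0.1495 mol/L = 5.032 × 10^-3 mol
n(HA) = 5.032 × 10^-3 mol (1:1 ratio)
M = m / n = 0.8863 g / 5.032 × 10^-3 mol = 176.1 g/mol

176.1 g/mol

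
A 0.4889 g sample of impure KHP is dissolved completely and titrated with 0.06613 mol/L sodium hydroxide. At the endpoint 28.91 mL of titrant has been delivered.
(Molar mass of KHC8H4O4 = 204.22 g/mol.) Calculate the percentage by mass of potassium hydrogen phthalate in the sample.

KHC8H4O4 + NaOH → KNaC8H4O4 + H2O
n(NaOH) = 0.02891 L × 0.06613 mol/L = 1.912 × 10^-3 mol
n(KHC8H4O4) = 1.912 × 10^-3 mol (1:1 ratio)
mass of KHC8H4O4 = 1.912 × 10^-3 × 204.22 g/mol = 0.3904 g
% KHC8H4O4 = 0.3904 / 0.4889 × 100 = 79.86 %

79.86 %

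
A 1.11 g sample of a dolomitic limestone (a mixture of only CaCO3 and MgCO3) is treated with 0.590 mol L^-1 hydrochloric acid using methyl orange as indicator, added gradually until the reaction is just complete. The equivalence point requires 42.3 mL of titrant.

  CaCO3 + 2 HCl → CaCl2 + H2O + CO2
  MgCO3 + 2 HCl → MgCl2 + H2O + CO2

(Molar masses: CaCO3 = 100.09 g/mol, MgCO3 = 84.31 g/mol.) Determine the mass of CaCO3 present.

0.367 g

n(HCl) = 0.0423 × 0.590 = 0.0250 mol
Let x = n(CaCO3), y = n(MgCO3).
Titrant: 2x + 2y = 0.0250;  mass: 100.09x + 84.31y = 1.11
Solving, x = 3.67 × 10^-3 mol, y = 8.81 × 10^-3 mol
mass of CaCO3 = 3.67 × 10^-3 × 100.09 = 0.367 g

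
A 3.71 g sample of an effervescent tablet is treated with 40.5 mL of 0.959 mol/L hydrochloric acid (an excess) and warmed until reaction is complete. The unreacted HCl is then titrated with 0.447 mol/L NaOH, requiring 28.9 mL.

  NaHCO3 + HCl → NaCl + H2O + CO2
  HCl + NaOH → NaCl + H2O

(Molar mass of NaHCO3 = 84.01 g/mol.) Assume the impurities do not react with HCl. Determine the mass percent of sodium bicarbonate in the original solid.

n(HCl) added = 0.0405 × 0.959 = 0.0388 mol
n(NaOH) used in back-titration = 0.0289 × 0.447 = 0.0129 mol
n(HCl) left over = 0.0129 mol (1:1 ratio)
n(HCl) consumed by analyte = 0.0388 − 0.0129 = 0.0259 mol
n(NaHCO3) = 0.0259 mol (1:1 ratio)
mass of NaHCO3 = 0.0259 × 84.01 = 2.18 g
% NaHCO3 = 2.18 / 3.71 × 100 = 58.7 %

58.7 %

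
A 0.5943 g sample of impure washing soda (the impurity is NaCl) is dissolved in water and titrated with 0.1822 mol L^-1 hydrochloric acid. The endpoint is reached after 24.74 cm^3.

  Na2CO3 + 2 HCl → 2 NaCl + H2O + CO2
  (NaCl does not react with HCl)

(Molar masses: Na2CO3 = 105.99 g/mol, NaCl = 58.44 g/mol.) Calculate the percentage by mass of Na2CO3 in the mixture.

40.20 %

n(HCl) = 0.02474 × 0.1822 = 4.508 × 10^-3 mol
Let x = n(Na2CO3), y = n(NaCl).
Titrant: 2x = 4.508 × 10^-3;  mass: 105.99x + 58.44y = 0.5943
Solving, x = 2.254 × 10^-3 mol, y = 6.082 × 10^-3 mol
mass of Na2CO3 = 2.254 × 10^-3 × 105.99 = 0.2389 g
% Na2CO3 = 0.2389 / 0.5943 × 100 = 40.20 %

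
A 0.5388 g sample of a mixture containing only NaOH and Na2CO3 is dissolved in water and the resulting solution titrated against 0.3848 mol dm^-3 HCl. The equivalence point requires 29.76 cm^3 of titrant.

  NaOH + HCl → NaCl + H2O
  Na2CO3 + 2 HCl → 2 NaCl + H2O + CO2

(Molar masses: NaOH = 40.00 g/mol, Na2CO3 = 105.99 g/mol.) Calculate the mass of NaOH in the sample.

n(HCl) = 0.02976 × 0.3848 = 0.01145 mol
Let x = n(NaOH), y = n(Na2CO3).
Titrant: 1x + 2y = 0.01145;  mass: 40.00x + 105.99y = 0.5388
Solving, x = 5.239 × 10^-3 mol, y = 3.106 × 10^-3 mol
mass of NaOH = 5.239 × 10^-3 × 40.00 = 0.2096 g

0.2096 g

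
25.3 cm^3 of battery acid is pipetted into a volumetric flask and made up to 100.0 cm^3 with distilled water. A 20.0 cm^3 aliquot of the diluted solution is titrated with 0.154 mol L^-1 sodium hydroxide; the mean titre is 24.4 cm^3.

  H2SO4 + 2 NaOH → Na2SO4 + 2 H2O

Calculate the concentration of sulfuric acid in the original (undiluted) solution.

0.371 mol/L

n(NaOH) = 0.0244 × 0.154 = 3.76 × 10^-3 mol
From the 1:2 ratio, n(H2SO4) in the aliquot = 1/2 × 3.76 × 10^-3 = 1.88 × 10^-3 mol
[H2SO4]_dilute = 1.88 × 10^-3 / 0.0200 = 0.0939 mol/L
Dilution factor = 100.0 / 25.3 = 3.953
[H2SO4]_stock = 0.0939 × 3.953 = 0.371 mol/L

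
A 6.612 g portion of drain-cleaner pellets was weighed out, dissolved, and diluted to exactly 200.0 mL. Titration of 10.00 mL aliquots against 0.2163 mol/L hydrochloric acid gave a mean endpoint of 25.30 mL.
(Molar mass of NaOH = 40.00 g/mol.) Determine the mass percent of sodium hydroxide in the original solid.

66.21 %

NaOH + HCl → NaCl + H2O
n(HCl) per titration = 0.02530 × 0.2163 = 5.472 × 10^-3 mol
n(NaOH) in each aliquot = 5.472 × 10^-3 mol (1:1 ratio)
n(NaOH) in the whole flask = 5.472 × 10^-3 × 200.0/10.00 = 0.1094 mol
mass of NaOH = 0.1094 × 40.00 = 4.378 g
% NaOH = 4.378 / 6.612 × 100 = 66.21 %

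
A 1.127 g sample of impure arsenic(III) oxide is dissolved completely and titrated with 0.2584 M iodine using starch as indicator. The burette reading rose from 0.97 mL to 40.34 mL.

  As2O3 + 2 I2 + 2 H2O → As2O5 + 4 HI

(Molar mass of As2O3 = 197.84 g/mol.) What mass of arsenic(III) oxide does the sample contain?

n(I2) = 0.03937 L × 0.2584 mol/L = 0.01017 mol
From the 1:2 ratio, n(As2O3) = 1/2 × 0.01017 = 5.087 × 10^-3 mol
mass of As2O3 = 5.087 × 10^-3 × 197.84 g/mol = 1.006 g

1.006 g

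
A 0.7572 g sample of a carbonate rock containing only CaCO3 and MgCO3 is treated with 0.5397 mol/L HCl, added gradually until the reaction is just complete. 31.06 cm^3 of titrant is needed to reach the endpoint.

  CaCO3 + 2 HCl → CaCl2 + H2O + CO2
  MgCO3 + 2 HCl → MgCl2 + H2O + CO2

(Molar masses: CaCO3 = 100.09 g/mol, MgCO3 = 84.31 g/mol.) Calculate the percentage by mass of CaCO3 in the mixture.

42.35 %

n(HCl) = 0.03106 × 0.5397 = 0.01676 mol
Let x = n(CaCO3), y = n(MgCO3).
Titrant: 2x + 2y = 0.01676;  mass: 100.09x + 84.31y = 0.7572
Solving, x = 3.204 × 10^-3 mol, y = 5.178 × 10^-3 mol
mass of CaCO3 = 3.204 × 10^-3 × 100.09 = 0.3206 g
% CaCO3 = 0.3206 / 0.7572 × 100 = 42.35 %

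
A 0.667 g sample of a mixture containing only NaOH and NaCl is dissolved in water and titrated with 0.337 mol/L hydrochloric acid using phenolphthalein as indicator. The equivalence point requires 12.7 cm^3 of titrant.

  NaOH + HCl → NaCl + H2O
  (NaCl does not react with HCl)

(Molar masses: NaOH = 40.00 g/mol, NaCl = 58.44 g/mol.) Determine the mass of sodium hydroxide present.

0.171 g

n(HCl) = 0.0127 × 0.337 = 4.28 × 10^-3 mol
Let x = n(NaOH), y = n(NaCl).
Titrant: 1x = 4.28 × 10^-3;  mass: 40.00x + 58.44y = 0.667
Solving, x = 4.28 × 10^-3 mol, y = 8.48 × 10^-3 mol
mass of NaOH = 4.28 × 10^-3 × 40.00 = 0.171 g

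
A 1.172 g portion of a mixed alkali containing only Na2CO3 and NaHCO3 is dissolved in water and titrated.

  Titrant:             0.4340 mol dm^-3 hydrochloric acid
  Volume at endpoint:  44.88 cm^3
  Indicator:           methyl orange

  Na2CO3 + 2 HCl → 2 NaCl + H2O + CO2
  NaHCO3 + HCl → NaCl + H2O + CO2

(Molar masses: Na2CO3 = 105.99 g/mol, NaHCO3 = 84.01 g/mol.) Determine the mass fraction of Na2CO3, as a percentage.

67.70 %

n(HCl) = 0.04488 × 0.4340 = 0.01948 mol
Let x = n(Na2CO3), y = n(NaHCO3).
Titrant: 2x + 1y = 0.01948;  mass: 105.99x + 84.01y = 1.172
Solving, x = 7.486 × 10^-3 mol, y = 4.506 × 10^-3 mol
mass of Na2CO3 = 7.486 × 10^-3 × 105.99 = 0.7934 g
% Na2CO3 = 0.7934 / 1.172 × 100 = 67.70 %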